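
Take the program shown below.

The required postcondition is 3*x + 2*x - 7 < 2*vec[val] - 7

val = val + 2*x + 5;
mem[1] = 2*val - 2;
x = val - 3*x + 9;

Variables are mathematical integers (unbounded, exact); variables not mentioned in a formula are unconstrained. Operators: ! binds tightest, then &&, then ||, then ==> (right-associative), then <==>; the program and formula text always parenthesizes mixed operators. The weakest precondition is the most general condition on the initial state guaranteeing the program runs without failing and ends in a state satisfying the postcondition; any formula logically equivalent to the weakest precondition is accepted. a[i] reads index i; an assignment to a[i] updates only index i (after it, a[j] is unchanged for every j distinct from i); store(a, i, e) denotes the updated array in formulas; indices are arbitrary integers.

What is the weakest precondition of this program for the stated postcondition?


Working backward. After the program, the postcondition 3*x + 2*x - 7 < 2*vec[val] - 7 must hold; in canonical form it is 5*x < 2*vec[val].
Before x := val - 3*x + 9: 5*val < 2*vec[val] + 15*x - 45
Before mem[1] := 2*val - 2: 5*val < 2*vec[val] + 15*x - 45
Before val := val + 2*x + 5: 5*val < 2*vec[val + 2*x + 5] + 5*x - 70
Answer: WP = 5*val < 2*vec[val + 2*x + 5] + 5*x - 70


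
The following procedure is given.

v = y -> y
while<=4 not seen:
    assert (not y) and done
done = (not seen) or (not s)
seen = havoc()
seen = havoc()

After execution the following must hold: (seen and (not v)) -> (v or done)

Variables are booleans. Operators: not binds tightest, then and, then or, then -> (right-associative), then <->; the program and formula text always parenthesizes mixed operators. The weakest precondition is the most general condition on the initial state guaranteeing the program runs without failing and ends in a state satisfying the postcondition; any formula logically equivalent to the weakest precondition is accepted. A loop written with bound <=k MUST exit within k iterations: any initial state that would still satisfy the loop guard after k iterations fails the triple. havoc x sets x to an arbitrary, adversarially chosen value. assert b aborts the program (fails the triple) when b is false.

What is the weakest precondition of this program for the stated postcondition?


Working backward. After the program, (seen and (not v)) -> (v or done) must hold.
Before havoc seen: (not v) -> (v or done)
Before havoc seen: (not v) -> (v or done)
Before done := (not seen) or (not s): (not v) -> (v or (not seen) or (not s))
Before the loop (bound <=4), unroll the exhaustion recursion (WP_0 = exit-now case; WP_j = one more guarded iteration, up to j = 4):
  WP_0: seen and ((not v) -> (v or (not seen) or (not s)))
  WP_1: ((not seen) -> ((not y) and done and seen and ((not v) -> (v or (not seen) or (not s))))) and (seen -> ((not v) -> (v or (not seen) or (not s))))
  WP_2: ((not seen) -> ((not y) and done and ((not seen) -> ((not y) and done and seen and ((not v) -> (v or (not seen) or (not s))))) and (seen -> ((not v) -> (v or (not seen) or (not s)))))) and (seen -> ((not v) -> (v or (not seen) or (not s))))
  WP_3: ((not seen) -> ((not y) and done and ((not seen) -> ((not y) and done and ((not seen) -> ((not y) and done and seen and ((not v) -> (v or (not seen) or (not s))))) and (seen -> ((not v) -> (v or (not seen) or (not s)))))) and (seen -> ((not v) -> (v or (not seen) or (not s)))))) and (seen -> ((not v) -> (v or (not seen) or (not s))))
  WP_4: ((not seen) -> ((not y) and done and ((not seen) -> ((not y) and done and ((not seen) -> ((not y) and done and ((not seen) -> ((not y) and done and seen and ((not v) -> (v or (not seen) or (not s))))) and (seen -> ((not v) -> (v or (not seen) or (not s)))))) and (seen -> ((not v) -> (v or (not seen) or (not s)))))) and (seen -> ((not v) -> (v or (not seen) or (not s)))))) and (seen -> ((not v) -> (v or (not seen) or (not s))))
So before the loop: ((not seen) -> ((not y) and done and ((not seen) -> ((not y) and done and ((not seen) -> ((not y) and done and ((not seen) -> ((not y) and done and seen and ((not v) -> (v or (not seen) or (not s))))) and (seen -> ((not v) -> (v or (not seen) or (not s)))))) and (seen -> ((not v) -> (v or (not seen) or (not s)))))) and (seen -> ((not v) -> (v or (not seen) or (not s)))))) and (seen -> ((not v) -> (v or (not seen) or (not s))))
Before v := y -> y: (not seen) -> ((not y) and done and ((not seen) -> ((not y) and done and ((not seen) -> ((not y) and done and ((not seen) -> ((not y) and done and seen)))))))
Answer: WP = (not seen) -> ((not y) and done and ((not seen) -> ((not y) and done and ((not seen) -> ((not y) and done and ((not seen) -> ((not y) and done and seen)))))))


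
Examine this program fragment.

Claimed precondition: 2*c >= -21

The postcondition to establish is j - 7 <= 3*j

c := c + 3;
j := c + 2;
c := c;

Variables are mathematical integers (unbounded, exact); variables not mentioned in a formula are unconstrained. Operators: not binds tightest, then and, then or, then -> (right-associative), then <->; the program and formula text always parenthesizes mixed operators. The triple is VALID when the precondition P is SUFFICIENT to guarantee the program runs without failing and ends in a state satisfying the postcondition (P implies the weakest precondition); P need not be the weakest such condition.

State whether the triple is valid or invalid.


Working backward. After the program, the postcondition j - 7 <= 3*j must hold; in canonical form it is 2*j >= -7.
Before c := c: 2*j >= -7
Before j := c + 2: 2*c >= -11
Before c := c + 3: 2*c >= -17
The weakest precondition is 2*c >= -17.
Check whether 2*c >= -21 implies it.
Countermodel: at the initial state c = -10, the precondition holds but the weakest precondition fails.
Answer: invalid


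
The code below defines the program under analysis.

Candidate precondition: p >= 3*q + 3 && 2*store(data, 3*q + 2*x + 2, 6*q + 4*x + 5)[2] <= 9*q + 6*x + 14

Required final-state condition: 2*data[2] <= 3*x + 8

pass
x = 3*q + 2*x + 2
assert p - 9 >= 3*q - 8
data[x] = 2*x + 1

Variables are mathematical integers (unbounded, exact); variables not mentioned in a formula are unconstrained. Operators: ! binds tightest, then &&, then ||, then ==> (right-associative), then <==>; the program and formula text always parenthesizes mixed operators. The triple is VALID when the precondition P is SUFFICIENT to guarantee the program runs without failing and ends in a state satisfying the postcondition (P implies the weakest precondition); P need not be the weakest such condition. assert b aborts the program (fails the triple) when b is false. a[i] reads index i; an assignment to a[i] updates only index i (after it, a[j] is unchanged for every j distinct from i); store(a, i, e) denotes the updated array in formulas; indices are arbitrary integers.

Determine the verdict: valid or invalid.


Working backward. After the program, 2*data[2] <= 3*x + 8 must hold.
Before data[x] := 2*x + 1: 2*store(data, x, 2*x + 1)[2] <= 3*x + 8
Before assert p - 9 >= 3*q - 8: p >= 3*q + 1 && 2*store(data, x, 2*x + 1)[2] <= 3*x + 8
Before x := 3*q + 2*x + 2: p >= 3*q + 1 && 2*store(data, 3*q + 2*x + 2, 6*q + 4*x + 5)[2] <= 9*q + 6*x + 14
Before skip: p >= 3*q + 1 && 2*store(data, 3*q + 2*x + 2, 6*q + 4*x + 5)[2] <= 9*q + 6*x + 14
The weakest precondition is p >= 3*q + 1 && 2*store(data, 3*q + 2*x + 2, 6*q + 4*x + 5)[2] <= 9*q + 6*x + 14.
Check whether p >= 3*q + 3 && 2*store(data, 3*q + 2*x + 2, 6*q + 4*x + 5)[2] <= 9*q + 6*x + 14 implies it.
Every state satisfying the precondition satisfies the weakest precondition: the implication holds.
Answer: valid


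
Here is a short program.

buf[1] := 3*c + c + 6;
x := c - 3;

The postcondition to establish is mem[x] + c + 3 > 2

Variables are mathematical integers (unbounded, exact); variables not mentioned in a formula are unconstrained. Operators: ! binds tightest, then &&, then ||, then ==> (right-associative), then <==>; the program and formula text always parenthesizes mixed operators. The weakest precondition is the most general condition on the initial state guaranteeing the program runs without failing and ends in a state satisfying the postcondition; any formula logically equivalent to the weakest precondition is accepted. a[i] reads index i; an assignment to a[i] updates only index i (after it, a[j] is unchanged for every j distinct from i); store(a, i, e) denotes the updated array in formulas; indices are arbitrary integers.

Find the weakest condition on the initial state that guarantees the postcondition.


Working backward. After the program, the postcondition mem[x] + c + 3 > 2 must hold; in canonical form it is mem[x] + c > -1.
Before x := c - 3: mem[c - 3] + c > -1
Before buf[1] := 3*c + c + 6: mem[c - 3] + c > -1
Answer: WP = mem[c - 3] + c > -1


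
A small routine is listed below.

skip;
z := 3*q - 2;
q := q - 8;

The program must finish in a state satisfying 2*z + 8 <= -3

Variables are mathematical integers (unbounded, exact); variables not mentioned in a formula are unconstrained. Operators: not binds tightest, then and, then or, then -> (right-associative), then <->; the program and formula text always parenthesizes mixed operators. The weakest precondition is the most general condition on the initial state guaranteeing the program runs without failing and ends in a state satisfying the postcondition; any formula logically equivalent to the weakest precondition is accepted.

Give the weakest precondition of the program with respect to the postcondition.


Working backward. After the program, the postcondition 2*z + 8 <= -3 must hold; in canonical form it is 2*z <= -11.
Before q := q - 8: 2*z <= -11
Before z := 3*q - 2: 6*q <= -7
Before skip: 6*q <= -7
Answer: WP = 6*q <= -7


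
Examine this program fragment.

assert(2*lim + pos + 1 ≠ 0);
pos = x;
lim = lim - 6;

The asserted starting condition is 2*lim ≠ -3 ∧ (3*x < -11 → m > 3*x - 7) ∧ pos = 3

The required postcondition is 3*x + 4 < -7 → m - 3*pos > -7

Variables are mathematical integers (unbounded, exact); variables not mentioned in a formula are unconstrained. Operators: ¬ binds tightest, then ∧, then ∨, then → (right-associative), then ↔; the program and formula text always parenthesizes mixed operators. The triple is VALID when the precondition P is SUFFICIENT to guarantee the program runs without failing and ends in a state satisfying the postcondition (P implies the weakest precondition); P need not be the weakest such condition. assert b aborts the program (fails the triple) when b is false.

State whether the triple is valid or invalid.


Working backward. After the program, the postcondition 3*x + 4 < -7 → m - 3*pos > -7 must hold; in canonical form it is 3*x < -11 → m > 3*pos - 7.
Before lim := lim - 6: 3*x < -11 → m > 3*pos - 7
Before pos := x: 3*x < -11 → m > 3*x - 7
Before assert 2*lim + pos + 1 ≠ 0: 2*lim + pos ≠ -1 ∧ (3*x < -11 → m > 3*x - 7)
The weakest precondition is 2*lim + pos ≠ -1 ∧ (3*x < -11 → m > 3*x - 7).
Check whether 2*lim ≠ -3 ∧ (3*x < -11 → m > 3*x - 7) ∧ pos = 3 implies it.
Countermodel: at the initial state lim = -2, m = -18, pos = 3, x = -4, the precondition holds but the weakest precondition fails.
Answer: invalid


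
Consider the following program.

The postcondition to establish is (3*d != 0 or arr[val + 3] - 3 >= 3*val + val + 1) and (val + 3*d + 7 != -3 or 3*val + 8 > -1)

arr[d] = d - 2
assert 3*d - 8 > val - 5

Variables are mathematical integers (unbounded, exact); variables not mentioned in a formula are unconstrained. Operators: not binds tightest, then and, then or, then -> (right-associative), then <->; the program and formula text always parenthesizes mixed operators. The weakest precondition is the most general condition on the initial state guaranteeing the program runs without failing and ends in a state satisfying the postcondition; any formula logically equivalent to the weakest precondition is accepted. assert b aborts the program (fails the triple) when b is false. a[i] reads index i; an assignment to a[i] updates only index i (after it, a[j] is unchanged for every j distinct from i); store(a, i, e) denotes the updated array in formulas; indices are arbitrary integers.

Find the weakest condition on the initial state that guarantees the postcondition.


Working backward. After the program, the postcondition (3*d != 0 or arr[val + 3] - 3 >= 3*val + val + 1) and (val + 3*d + 7 != -3 or 3*val + 8 > -1) must hold; in canonical form it is (3*d != 0 or arr[val + 3] >= 4*val + 4) and (3*d + val != -10 or 3*val > -9).
Before assert 3*d - 8 > val - 5: 3*d > val + 3 and (3*d != 0 or arr[val + 3] >= 4*val + 4) and (3*d + val != -10 or 3*val > -9)
Before arr[d] := d - 2: 3*d > val + 3 and (3*d != 0 or store(arr, d, d - 2)[val + 3] >= 4*val + 4) and (3*d + val != -10 or 3*val > -9)
Answer: WP = 3*d > val + 3 and (3*d != 0 or store(arr, d, d - 2)[val + 3] >= 4*val + 4) and (3*d + val != -10 or 3*val > -9)


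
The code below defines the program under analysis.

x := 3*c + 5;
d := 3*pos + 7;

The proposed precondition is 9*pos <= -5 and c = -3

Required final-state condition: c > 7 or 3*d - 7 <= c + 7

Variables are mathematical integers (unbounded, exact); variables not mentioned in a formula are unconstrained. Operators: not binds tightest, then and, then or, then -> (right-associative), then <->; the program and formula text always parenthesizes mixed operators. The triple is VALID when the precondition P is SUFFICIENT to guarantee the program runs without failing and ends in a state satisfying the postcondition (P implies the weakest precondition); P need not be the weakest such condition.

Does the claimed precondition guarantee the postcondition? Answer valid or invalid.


Working backward. After the program, the postcondition c > 7 or 3*d - 7 <= c + 7 must hold; in canonical form it is c > 7 or 3*d <= c + 14.
Before d := 3*pos + 7: c > 7 or 9*pos <= c - 7
Before x := 3*c + 5: c > 7 or 9*pos <= c - 7
The weakest precondition is c > 7 or 9*pos <= c - 7.
Check whether 9*pos <= -5 and c = -3 implies it.
Countermodel: at the initial state c = -3, pos = -1, the precondition holds but the weakest precondition fails.
Answer: invalid


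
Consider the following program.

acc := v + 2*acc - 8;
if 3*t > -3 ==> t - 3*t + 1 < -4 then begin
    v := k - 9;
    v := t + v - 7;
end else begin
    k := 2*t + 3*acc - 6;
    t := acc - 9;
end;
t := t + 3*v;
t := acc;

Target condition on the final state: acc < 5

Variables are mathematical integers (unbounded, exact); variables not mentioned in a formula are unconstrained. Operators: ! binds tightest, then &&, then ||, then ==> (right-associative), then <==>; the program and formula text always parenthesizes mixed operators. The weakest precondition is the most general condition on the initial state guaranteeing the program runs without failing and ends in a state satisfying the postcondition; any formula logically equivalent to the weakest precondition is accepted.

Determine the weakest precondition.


Working backward. After the program, acc < 5 must hold.
Before t := acc: acc < 5
Before t := t + 3*v: acc < 5
Then branch requires acc < 5; else branch requires acc < 5.
Before the if: ((3*t > -3 ==> 2*t > 5) ==> acc < 5) && ((!(3*t > -3 ==> 2*t > 5)) ==> acc < 5)
Before acc := v + 2*acc - 8: ((3*t > -3 ==> 2*t > 5) ==> 2*acc + v < 13) && ((!(3*t > -3 ==> 2*t > 5)) ==> 2*acc + v < 13)
Answer: WP = ((3*t > -3 ==> 2*t > 5) ==> 2*acc + v < 13) && ((!(3*t > -3 ==> 2*t > 5)) ==> 2*acc + v < 13)


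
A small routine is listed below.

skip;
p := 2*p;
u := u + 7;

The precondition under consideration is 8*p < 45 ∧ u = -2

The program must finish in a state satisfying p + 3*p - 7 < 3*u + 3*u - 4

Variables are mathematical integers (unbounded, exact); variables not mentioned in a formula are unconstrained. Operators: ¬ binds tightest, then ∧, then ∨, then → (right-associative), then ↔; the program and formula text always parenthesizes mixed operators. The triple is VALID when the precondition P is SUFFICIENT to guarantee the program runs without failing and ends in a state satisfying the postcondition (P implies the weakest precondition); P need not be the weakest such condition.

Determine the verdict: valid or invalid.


Working backward. After the program, the postcondition p + 3*p - 7 < 3*u + 3*u - 4 must hold; in canonical form it is 4*p < 6*u + 3.
Before u := u + 7: 4*p < 6*u + 45
Before p := 2*p: 8*p < 6*u + 45
Before skip: 8*p < 6*u + 45
The weakest precondition is 8*p < 6*u + 45.
Check whether 8*p < 45 ∧ u = -2 implies it.
Countermodel: at the initial state p = 5, u = -2, the precondition holds but the weakest precondition fails.
Answer: invalid


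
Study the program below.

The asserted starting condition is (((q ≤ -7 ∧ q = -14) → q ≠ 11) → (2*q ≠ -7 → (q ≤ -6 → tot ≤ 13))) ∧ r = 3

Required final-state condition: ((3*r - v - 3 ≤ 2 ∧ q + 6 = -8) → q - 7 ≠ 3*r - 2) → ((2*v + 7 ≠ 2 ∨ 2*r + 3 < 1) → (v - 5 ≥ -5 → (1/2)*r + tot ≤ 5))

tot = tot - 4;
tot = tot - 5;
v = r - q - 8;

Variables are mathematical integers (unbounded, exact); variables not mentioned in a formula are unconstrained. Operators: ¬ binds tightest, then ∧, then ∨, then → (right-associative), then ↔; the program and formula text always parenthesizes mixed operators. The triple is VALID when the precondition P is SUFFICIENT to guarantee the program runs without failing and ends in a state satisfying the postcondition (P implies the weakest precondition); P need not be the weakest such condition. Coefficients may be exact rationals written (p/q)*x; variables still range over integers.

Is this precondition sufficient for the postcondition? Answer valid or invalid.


Working backward. After the program, the postcondition ((3*r - v - 3 ≤ 2 ∧ q + 6 = -8) → q - 7 ≠ 3*r - 2) → ((2*v + 7 ≠ 2 ∨ 2*r + 3 < 1) → (v - 5 ≥ -5 → (1/2)*r + tot ≤ 5)) must hold; in canonical form it is ((3*r ≤ v + 5 ∧ q = -14) → q ≠ 3*r + 5) → ((2*v ≠ -5 ∨ 2*r < -2) → (v ≥ 0 → (1/2)*r + tot ≤ 5)).
Before v := r - q - 8: ((q + 2*r ≤ -3 ∧ q = -14) → q ≠ 3*r + 5) → ((2*r ≠ 2*q + 11 ∨ 2*r < -2) → (r ≥ q + 8 → (1/2)*r + tot ≤ 5))
Before tot := tot - 5: ((q + 2*r ≤ -3 ∧ q = -14) → q ≠ 3*r + 5) → ((2*r ≠ 2*q + 11 ∨ 2*r < -2) → (r ≥ q + 8 → (1/2)*r + tot ≤ 10))
Before tot := tot - 4: ((q + 2*r ≤ -3 ∧ q = -14) → q ≠ 3*r + 5) → ((2*r ≠ 2*q + 11 ∨ 2*r < -2) → (r ≥ q + 8 → (1/2)*r + tot ≤ 14))
The weakest precondition is ((q + 2*r ≤ -3 ∧ q = -14) → q ≠ 3*r + 5) → ((2*r ≠ 2*q + 11 ∨ 2*r < -2) → (r ≥ q + 8 → (1/2)*r + tot ≤ 14)).
Check whether (((q ≤ -7 ∧ q = -14) → q ≠ 11) → (2*q ≠ -7 → (q ≤ -6 → tot ≤ 13))) ∧ r = 3 implies it.
Countermodel: at the initial state q = -5, r = 3, tot = 14, the precondition holds but the weakest precondition fails.
Answer: invalid


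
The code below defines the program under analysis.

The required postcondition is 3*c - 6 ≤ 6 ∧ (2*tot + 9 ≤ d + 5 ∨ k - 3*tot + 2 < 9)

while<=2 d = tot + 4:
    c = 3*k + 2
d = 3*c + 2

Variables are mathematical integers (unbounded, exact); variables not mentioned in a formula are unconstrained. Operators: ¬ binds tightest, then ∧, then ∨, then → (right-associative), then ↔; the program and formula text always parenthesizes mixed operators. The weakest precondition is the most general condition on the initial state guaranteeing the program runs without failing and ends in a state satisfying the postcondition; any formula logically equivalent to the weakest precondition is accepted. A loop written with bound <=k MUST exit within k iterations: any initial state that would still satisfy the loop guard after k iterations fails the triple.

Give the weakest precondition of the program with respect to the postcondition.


Working backward. After the program, the postcondition 3*c - 6 ≤ 6 ∧ (2*tot + 9 ≤ d + 5 ∨ k - 3*tot + 2 < 9) must hold; in canonical form it is 3*c ≤ 12 ∧ (2*tot ≤ d - 4 ∨ k < 3*tot + 7).
Before d := 3*c + 2: 3*c ≤ 12 ∧ (2*tot ≤ 3*c - 2 ∨ k < 3*tot + 7)
Before the loop (bound <=2), unroll the exhaustion recursion (WP_0 = exit-now case; WP_j = one more guarded iteration, up to j = 2):
  WP_0: (¬(d = tot + 4)) ∧ 3*c ≤ 12 ∧ (2*tot ≤ 3*c - 2 ∨ k < 3*tot + 7)
  WP_1: (d = tot + 4 → ((¬(d = tot + 4)) ∧ 9*k ≤ 6 ∧ (2*tot ≤ 9*k + 4 ∨ k < 3*tot + 7))) ∧ ((¬(d = tot + 4)) → (3*c ≤ 12 ∧ (2*tot ≤ 3*c - 2 ∨ k < 3*tot + 7)))
  WP_2: (d = tot + 4 → ((d = tot + 4 → ((¬(d = tot + 4)) ∧ 9*k ≤ 6 ∧ (2*tot ≤ 9*k + 4 ∨ k < 3*tot + 7))) ∧ ((¬(d = tot + 4)) → (9*k ≤ 6 ∧ (2*tot ≤ 9*k + 4 ∨ k < 3*tot + 7))))) ∧ ((¬(d = tot + 4)) → (3*c ≤ 12 ∧ (2*tot ≤ 3*c - 2 ∨ k < 3*tot + 7)))
So before the loop: (d = tot + 4 → ((d = tot + 4 → ((¬(d = tot + 4)) ∧ 9*k ≤ 6 ∧ (2*tot ≤ 9*k + 4 ∨ k < 3*tot + 7))) ∧ ((¬(d = tot + 4)) → (9*k ≤ 6 ∧ (2*tot ≤ 9*k + 4 ∨ k < 3*tot + 7))))) ∧ ((¬(d = tot + 4)) → (3*c ≤ 12 ∧ (2*tot ≤ 3*c - 2 ∨ k < 3*tot + 7)))
Answer: WP = (d = tot + 4 → ((d = tot + 4 → ((¬(d = tot + 4)) ∧ 9*k ≤ 6 ∧ (2*tot ≤ 9*k + 4 ∨ k < 3*tot + 7))) ∧ ((¬(d = tot + 4)) → (9*k ≤ 6 ∧ (2*tot ≤ 9*k + 4 ∨ k < 3*tot + 7))))) ∧ ((¬(d = tot + 4)) → (3*c ≤ 12 ∧ (2*tot ≤ 3*c - 2 ∨ k < 3*tot + 7)))


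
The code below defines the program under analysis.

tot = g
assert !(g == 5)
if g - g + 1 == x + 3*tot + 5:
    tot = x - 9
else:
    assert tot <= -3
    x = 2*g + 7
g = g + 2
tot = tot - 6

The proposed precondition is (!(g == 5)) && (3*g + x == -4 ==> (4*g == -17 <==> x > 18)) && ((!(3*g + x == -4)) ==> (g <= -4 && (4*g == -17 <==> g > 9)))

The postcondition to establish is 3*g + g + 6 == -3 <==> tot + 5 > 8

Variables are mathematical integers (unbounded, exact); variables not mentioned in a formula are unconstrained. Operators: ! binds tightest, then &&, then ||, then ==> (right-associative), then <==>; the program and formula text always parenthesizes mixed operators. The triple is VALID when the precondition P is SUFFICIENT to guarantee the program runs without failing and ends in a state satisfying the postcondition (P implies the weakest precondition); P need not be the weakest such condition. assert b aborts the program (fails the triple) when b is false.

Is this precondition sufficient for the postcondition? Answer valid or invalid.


Working backward. After the program, the postcondition 3*g + g + 6 == -3 <==> tot + 5 > 8 must hold; in canonical form it is 4*g == -9 <==> tot > 3.
Before tot := tot - 6: 4*g == -9 <==> tot > 9
Before g := g + 2: 4*g == -17 <==> tot > 9
Then branch requires 4*g == -17 <==> x > 18; else branch requires tot <= -3 && (4*g == -17 <==> tot > 9).
Before the if: (3*tot + x == -4 ==> (4*g == -17 <==> x > 18)) && ((!(3*tot + x == -4)) ==> (tot <= -3 && (4*g == -17 <==> tot > 9)))
Before assert !(g == 5): (!(g == 5)) && (3*tot + x == -4 ==> (4*g == -17 <==> x > 18)) && ((!(3*tot + x == -4)) ==> (tot <= -3 && (4*g == -17 <==> tot > 9)))
Before tot := g: (!(g == 5)) && (3*g + x == -4 ==> (4*g == -17 <==> x > 18)) && ((!(3*g + x == -4)) ==> (g <= -3 && (4*g == -17 <==> g > 9)))
The weakest precondition is (!(g == 5)) && (3*g + x == -4 ==> (4*g == -17 <==> x > 18)) && ((!(3*g + x == -4)) ==> (g <= -3 && (4*g == -17 <==> g > 9))).
Check whether (!(g == 5)) && (3*g + x == -4 ==> (4*g == -17 <==> x > 18)) && ((!(3*g + x == -4)) ==> (g <= -4 && (4*g == -17 <==> g > 9))) implies it.
Every state satisfying the precondition satisfies the weakest precondition: the implication holds.
Answer: valid


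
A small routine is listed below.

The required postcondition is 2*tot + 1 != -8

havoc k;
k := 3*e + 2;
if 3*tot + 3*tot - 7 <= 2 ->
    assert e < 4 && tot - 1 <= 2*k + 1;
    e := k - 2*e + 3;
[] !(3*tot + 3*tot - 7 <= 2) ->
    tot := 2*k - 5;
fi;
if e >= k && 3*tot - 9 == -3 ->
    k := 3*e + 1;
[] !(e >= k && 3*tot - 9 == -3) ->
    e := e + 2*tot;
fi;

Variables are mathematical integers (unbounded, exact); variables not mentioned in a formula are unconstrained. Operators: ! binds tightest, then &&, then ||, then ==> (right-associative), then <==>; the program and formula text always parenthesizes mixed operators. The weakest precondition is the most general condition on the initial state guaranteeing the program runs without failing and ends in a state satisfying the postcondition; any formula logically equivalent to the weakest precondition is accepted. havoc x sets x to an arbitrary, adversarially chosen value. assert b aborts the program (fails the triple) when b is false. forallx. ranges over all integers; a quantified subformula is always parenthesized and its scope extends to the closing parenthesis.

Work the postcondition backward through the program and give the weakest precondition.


Working backward. After the program, the postcondition 2*tot + 1 != -8 must hold; in canonical form it is 2*tot != -9.
Then branch requires 2*tot != -9; else branch requires 2*tot != -9.
Before the if: ((e >= k && 3*tot == 6) ==> 2*tot != -9) && ((!(e >= k && 3*tot == 6)) ==> 2*tot != -9)
Then branch requires e < 4 && tot <= 2*k + 2 && ((2*e <= 3 && 3*tot == 6) ==> 2*tot != -9) && ((!(2*e <= 3 && 3*tot == 6)) ==> 2*tot != -9); else branch requires ((e >= k && 6*k == 21) ==> 4*k != 1) && ((!(e >= k && 6*k == 21)) ==> 4*k != 1).
Before the if: (6*tot <= 9 ==> (e < 4 && tot <= 2*k + 2 && ((2*e <= 3 && 3*tot == 6) ==> 2*tot != -9) && ((!(2*e <= 3 && 3*tot == 6)) ==> 2*tot != -9))) && ((!(6*tot <= 9)) ==> (((e >= k && 6*k == 21) ==> 4*k != 1) && ((!(e >= k && 6*k == 21)) ==> 4*k != 1)))
Before k := 3*e + 2: (6*tot <= 9 ==> (e < 4 && tot <= 6*e + 6 && ((2*e <= 3 && 3*tot == 6) ==> 2*tot != -9) && ((!(2*e <= 3 && 3*tot == 6)) ==> 2*tot != -9))) && ((!(6*tot <= 9)) ==> (((2*e <= -2 && 18*e == 9) ==> 12*e != -7) && ((!(2*e <= -2 && 18*e == 9)) ==> 12*e != -7)))
Before havoc k: (6*tot <= 9 ==> (e < 4 && tot <= 6*e + 6 && ((2*e <= 3 && 3*tot == 6) ==> 2*tot != -9) && ((!(2*e <= 3 && 3*tot == 6)) ==> 2*tot != -9))) && ((!(6*tot <= 9)) ==> (((2*e <= -2 && 18*e == 9) ==> 12*e != -7) && ((!(2*e <= -2 && 18*e == 9)) ==> 12*e != -7)))
Answer: WP = (6*tot <= 9 ==> (e < 4 && tot <= 6*e + 6 && ((2*e <= 3 && 3*tot == 6) ==> 2*tot != -9) && ((!(2*e <= 3 && 3*tot == 6)) ==> 2*tot != -9))) && ((!(6*tot <= 9)) ==> (((2*e <= -2 && 18*e == 9) ==> 12*e != -7) && ((!(2*e <= -2 && 18*e == 9)) ==> 12*e != -7)))


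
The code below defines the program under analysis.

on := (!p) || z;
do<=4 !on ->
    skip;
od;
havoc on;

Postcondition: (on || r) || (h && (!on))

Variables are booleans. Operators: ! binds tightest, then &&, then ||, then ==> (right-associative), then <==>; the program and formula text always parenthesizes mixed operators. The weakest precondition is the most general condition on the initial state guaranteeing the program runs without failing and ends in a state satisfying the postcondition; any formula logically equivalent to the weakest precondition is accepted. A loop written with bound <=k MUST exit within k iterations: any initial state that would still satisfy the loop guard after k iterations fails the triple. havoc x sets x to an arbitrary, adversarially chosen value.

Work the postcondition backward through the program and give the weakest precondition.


Working backward. After the program, the postcondition (on || r) || (h && (!on)) must hold; in canonical form it is on || r || (h && (!on)).
Before havoc on: r || h
Before the loop (bound <=4), unroll the exhaustion recursion (WP_0 = exit-now case; WP_j = one more guarded iteration, up to j = 4):
  WP_0: on && (r || h)
  WP_1: ((!on) ==> (on && (r || h))) && (on ==> (r || h))
  WP_2: ((!on) ==> (((!on) ==> (on && (r || h))) && (on ==> (r || h)))) && (on ==> (r || h))
  WP_3: ((!on) ==> (((!on) ==> (((!on) ==> (on && (r || h))) && (on ==> (r || h)))) && (on ==> (r || h)))) && (on ==> (r || h))
  WP_4: ((!on) ==> (((!on) ==> (((!on) ==> (((!on) ==> (on && (r || h))) && (on ==> (r || h)))) && (on ==> (r || h)))) && (on ==> (r || h)))) && (on ==> (r || h))
So before the loop: ((!on) ==> (((!on) ==> (((!on) ==> (((!on) ==> (on && (r || h))) && (on ==> (r || h)))) && (on ==> (r || h)))) && (on ==> (r || h)))) && (on ==> (r || h))
Before on := (!p) || z: ((!((!p) || z)) ==> (((!((!p) || z)) ==> (((!((!p) || z)) ==> (((!((!p) || z)) ==> (((!p) || z) && (r || h))) && (((!p) || z) ==> (r || h)))) && (((!p) || z) ==> (r || h)))) && (((!p) || z) ==> (r || h)))) && (((!p) || z) ==> (r || h))
Answer: WP = ((!((!p) || z)) ==> (((!((!p) || z)) ==> (((!((!p) || z)) ==> (((!((!p) || z)) ==> (((!p) || z) && (r || h))) && (((!p) || z) ==> (r || h)))) && (((!p) || z) ==> (r || h)))) && (((!p) || z) ==> (r || h)))) && (((!p) || z) ==> (r || h))


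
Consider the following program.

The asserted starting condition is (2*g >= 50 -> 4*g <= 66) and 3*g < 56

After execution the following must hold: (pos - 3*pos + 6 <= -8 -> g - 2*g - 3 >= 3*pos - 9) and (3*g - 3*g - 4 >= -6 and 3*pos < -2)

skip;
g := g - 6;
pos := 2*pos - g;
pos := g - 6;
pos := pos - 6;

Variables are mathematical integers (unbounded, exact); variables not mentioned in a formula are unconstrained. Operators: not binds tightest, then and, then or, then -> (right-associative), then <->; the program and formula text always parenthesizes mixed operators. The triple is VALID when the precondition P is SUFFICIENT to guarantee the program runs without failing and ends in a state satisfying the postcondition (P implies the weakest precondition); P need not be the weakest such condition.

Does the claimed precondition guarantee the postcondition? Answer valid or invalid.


Working backward. After the program, the postcondition (pos - 3*pos + 6 <= -8 -> g - 2*g - 3 >= 3*pos - 9) and (3*g - 3*g - 4 >= -6 and 3*pos < -2) must hold; in canonical form it is (2*pos >= 14 -> g + 3*pos <= 6) and 3*pos < -2.
Before pos := pos - 6: (2*pos >= 26 -> g + 3*pos <= 24) and 3*pos < 16
Before pos := g - 6: (2*g >= 38 -> 4*g <= 42) and 3*g < 34
Before pos := 2*pos - g: (2*g >= 38 -> 4*g <= 42) and 3*g < 34
Before g := g - 6: (2*g >= 50 -> 4*g <= 66) and 3*g < 52
Before skip: (2*g >= 50 -> 4*g <= 66) and 3*g < 52
The weakest precondition is (2*g >= 50 -> 4*g <= 66) and 3*g < 52.
Check whether (2*g >= 50 -> 4*g <= 66) and 3*g < 56 implies it.
Countermodel: at the initial state g = 18, the precondition holds but the weakest precondition fails.
Answer: invalid


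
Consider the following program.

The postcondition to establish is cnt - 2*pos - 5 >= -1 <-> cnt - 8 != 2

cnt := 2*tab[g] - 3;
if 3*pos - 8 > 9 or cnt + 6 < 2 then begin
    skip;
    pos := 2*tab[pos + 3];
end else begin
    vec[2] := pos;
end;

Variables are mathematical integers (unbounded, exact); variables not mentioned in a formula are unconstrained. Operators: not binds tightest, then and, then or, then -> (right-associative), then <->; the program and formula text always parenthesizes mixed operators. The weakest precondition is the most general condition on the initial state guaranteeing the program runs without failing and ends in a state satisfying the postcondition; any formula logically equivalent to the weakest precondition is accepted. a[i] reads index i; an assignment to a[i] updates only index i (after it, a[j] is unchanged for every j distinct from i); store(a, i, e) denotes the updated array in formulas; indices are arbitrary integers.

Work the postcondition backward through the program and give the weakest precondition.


Working backward. After the program, the postcondition cnt - 2*pos - 5 >= -1 <-> cnt - 8 != 2 must hold; in canonical form it is cnt >= 2*pos + 4 <-> cnt != 10.
Then branch requires cnt >= 4*tab[pos + 3] + 4 <-> cnt != 10; else branch requires cnt >= 2*pos + 4 <-> cnt != 10.
Before the if: ((3*pos > 17 or cnt < -4) -> (cnt >= 4*tab[pos + 3] + 4 <-> cnt != 10)) and ((not (3*pos > 17 or cnt < -4)) -> (cnt >= 2*pos + 4 <-> cnt != 10))
Before cnt := 2*tab[g] - 3: ((3*pos > 17 or 2*tab[g] < -1) -> (2*tab[g] >= 4*tab[pos + 3] + 7 <-> 2*tab[g] != 13)) and ((not (3*pos > 17 or 2*tab[g] < -1)) -> (2*tab[g] >= 2*pos + 7 <-> 2*tab[g] != 13))
Answer: WP = ((3*pos > 17 or 2*tab[g] < -1) -> (2*tab[g] >= 4*tab[pos + 3] + 7 <-> 2*tab[g] != 13)) and ((not (3*pos > 17 or 2*tab[g] < -1)) -> (2*tab[g] >= 2*pos + 7 <-> 2*tab[g] != 13))


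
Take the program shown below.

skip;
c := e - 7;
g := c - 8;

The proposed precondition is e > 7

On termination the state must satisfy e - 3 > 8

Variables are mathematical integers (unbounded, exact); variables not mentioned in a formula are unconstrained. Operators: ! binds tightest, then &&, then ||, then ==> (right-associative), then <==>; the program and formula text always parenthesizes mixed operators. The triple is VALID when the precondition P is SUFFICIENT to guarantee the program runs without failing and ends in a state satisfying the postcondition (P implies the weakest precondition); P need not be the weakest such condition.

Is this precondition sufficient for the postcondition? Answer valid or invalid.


Working backward. After the program, the postcondition e - 3 > 8 must hold; in canonical form it is e > 11.
Before g := c - 8: e > 11
Before c := e - 7: e > 11
Before skip: e > 11
The weakest precondition is e > 11.
Check whether e > 7 implies it.
Countermodel: at the initial state e = 8, the precondition holds but the weakest precondition fails.
Answer: invalid


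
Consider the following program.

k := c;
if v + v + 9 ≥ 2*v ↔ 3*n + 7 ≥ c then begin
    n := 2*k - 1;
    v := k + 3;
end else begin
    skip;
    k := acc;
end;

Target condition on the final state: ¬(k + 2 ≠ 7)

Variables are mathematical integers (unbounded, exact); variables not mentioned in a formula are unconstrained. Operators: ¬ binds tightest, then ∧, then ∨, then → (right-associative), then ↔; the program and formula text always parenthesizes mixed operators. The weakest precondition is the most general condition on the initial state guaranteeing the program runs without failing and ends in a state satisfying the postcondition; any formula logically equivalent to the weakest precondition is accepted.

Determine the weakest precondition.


Working backward. After the program, the postcondition ¬(k + 2 ≠ 7) must hold; in canonical form it is ¬(k ≠ 5).
Then branch requires ¬(k ≠ 5); else branch requires ¬(acc ≠ 5).
Before the if: (3*n ≥ c - 7 → (¬(k ≠ 5))) ∧ ((¬(3*n ≥ c - 7)) → (¬(acc ≠ 5)))
Before k := c: (3*n ≥ c - 7 → (¬(c ≠ 5))) ∧ ((¬(3*n ≥ c - 7)) → (¬(acc ≠ 5)))
Answer: WP = (3*n ≥ c - 7 → (¬(c ≠ 5))) ∧ ((¬(3*n ≥ c - 7)) → (¬(acc ≠ 5)))


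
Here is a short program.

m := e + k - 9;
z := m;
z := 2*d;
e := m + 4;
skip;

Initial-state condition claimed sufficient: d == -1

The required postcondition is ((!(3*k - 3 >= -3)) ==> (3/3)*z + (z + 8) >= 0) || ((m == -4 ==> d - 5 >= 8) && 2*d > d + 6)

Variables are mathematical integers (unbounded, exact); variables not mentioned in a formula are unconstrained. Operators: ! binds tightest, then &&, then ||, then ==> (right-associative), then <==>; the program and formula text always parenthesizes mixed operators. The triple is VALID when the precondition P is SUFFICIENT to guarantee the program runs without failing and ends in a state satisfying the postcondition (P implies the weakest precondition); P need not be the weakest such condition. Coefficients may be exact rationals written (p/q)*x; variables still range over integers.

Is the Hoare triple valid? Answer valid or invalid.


Working backward. After the program, the postcondition ((!(3*k - 3 >= -3)) ==> (3/3)*z + (z + 8) >= 0) || ((m == -4 ==> d - 5 >= 8) && 2*d > d + 6) must hold; in canonical form it is ((!(3*k >= 0)) ==> 2*z >= -8) || ((m == -4 ==> d >= 13) && d > 6).
Before skip: ((!(3*k >= 0)) ==> 2*z >= -8) || ((m == -4 ==> d >= 13) && d > 6)
Before e := m + 4: ((!(3*k >= 0)) ==> 2*z >= -8) || ((m == -4 ==> d >= 13) && d > 6)
Before z := 2*d: ((!(3*k >= 0)) ==> 4*d >= -8) || ((m == -4 ==> d >= 13) && d > 6)
Before z := m: ((!(3*k >= 0)) ==> 4*d >= -8) || ((m == -4 ==> d >= 13) && d > 6)
Before m := e + k - 9: ((!(3*k >= 0)) ==> 4*d >= -8) || ((e + k == 5 ==> d >= 13) && d > 6)
The weakest precondition is ((!(3*k >= 0)) ==> 4*d >= -8) || ((e + k == 5 ==> d >= 13) && d > 6).
Check whether d == -1 implies it.
Every state satisfying the precondition satisfies the weakest precondition: the implication holds.
Answer: valid


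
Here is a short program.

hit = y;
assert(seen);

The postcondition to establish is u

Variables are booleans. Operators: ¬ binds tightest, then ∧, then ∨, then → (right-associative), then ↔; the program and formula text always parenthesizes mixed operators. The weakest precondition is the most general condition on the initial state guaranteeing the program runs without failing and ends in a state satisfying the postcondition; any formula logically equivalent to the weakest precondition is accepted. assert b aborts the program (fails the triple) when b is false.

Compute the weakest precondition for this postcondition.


Working backward. After the program, u must hold.
Before assert seen: seen ∧ u
Before hit := y: seen ∧ u
Answer: WP = seen ∧ u


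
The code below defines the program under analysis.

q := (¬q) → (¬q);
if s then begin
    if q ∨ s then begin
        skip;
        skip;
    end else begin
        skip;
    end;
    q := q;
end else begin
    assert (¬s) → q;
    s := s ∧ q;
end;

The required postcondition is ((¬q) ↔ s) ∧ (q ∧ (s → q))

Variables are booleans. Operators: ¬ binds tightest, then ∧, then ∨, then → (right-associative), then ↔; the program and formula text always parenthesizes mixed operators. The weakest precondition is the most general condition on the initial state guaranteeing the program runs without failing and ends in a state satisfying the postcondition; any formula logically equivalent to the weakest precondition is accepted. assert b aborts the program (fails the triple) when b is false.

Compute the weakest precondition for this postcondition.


Working backward. After the program, the postcondition ((¬q) ↔ s) ∧ (q ∧ (s → q)) must hold; in canonical form it is ((¬q) ↔ s) ∧ q ∧ (s → q).
Then branch requires ((q ∨ s) → (((¬q) ↔ s) ∧ q ∧ (s → q))) ∧ ((¬(q ∨ s)) → (((¬q) ↔ s) ∧ q ∧ (s → q))); else branch requires ((¬s) → q) ∧ ((¬q) ↔ (s ∧ q)) ∧ q ∧ ((s ∧ q) → q).
Before the if: (s → (((q ∨ s) → (((¬q) ↔ s) ∧ q ∧ (s → q))) ∧ ((¬(q ∨ s)) → (((¬q) ↔ s) ∧ q ∧ (s → q))))) ∧ ((¬s) → (((¬s) → q) ∧ ((¬q) ↔ (s ∧ q)) ∧ q ∧ ((s ∧ q) → q)))
Before q := (¬q) → (¬q): s → (¬s)
Answer: WP = s → (¬s)


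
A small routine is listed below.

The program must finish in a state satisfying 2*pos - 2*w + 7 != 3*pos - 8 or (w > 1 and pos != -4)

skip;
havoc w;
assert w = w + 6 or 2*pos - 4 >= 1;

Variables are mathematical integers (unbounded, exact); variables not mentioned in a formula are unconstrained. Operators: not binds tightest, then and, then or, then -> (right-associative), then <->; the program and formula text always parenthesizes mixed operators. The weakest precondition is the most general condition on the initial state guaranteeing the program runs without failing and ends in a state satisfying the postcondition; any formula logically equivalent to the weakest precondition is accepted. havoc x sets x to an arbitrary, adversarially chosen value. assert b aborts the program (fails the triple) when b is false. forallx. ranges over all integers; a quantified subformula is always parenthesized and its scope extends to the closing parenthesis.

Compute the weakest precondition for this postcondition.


Working backward. After the program, the postcondition 2*pos - 2*w + 7 != 3*pos - 8 or (w > 1 and pos != -4) must hold; in canonical form it is pos + 2*w != 15 or (w > 1 and pos != -4).
Before assert w = w + 6 or 2*pos - 4 >= 1: 2*pos >= 5 and (pos + 2*w != 15 or (w > 1 and pos != -4))
Before havoc w: forall w_1. (2*pos >= 5 and (pos + 2*w_1 != 15 or (w_1 > 1 and pos != -4)))
Before skip: forall w_1. (2*pos >= 5 and (pos + 2*w_1 != 15 or (w_1 > 1 and pos != -4)))
Answer: WP = forall w_1. (2*pos >= 5 and (pos + 2*w_1 != 15 or (w_1 > 1 and pos != -4)))
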